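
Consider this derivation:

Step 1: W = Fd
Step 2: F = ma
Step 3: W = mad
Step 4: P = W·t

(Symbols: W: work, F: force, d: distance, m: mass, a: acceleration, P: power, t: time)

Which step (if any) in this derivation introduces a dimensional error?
Step 4

Step 1: W = Fd → LHS [L^2 M T^-2], RHS [L^2 M T^-2] ✓
Step 2: F = ma → LHS [L M T^-2], RHS [L M T^-2] ✓
Step 3: W = mad → LHS [L^2 M T^-2], RHS [L^2 M T^-2] ✓
Step 4: P = W·t → LHS [L^2 M T^-3], RHS [L^2 M T^-1] ✗

The first dimensional inconsistency appears in step 4: P = W·t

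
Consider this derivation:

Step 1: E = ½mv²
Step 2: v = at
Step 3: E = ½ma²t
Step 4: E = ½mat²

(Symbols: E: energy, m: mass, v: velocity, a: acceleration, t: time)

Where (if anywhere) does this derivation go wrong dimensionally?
Step 3

Step 1: E = ½mv² → LHS [L^2 M T^-2], RHS [L^2 M T^-2] ✓
Step 2: v = at → LHS [L T^-1], RHS [L T^-1] ✓
Step 3: E = ½ma²t → LHS [L^2 M T^-2], RHS [L^2 M T^-3] ✗

The first dimensional inconsistency appears in step 3: E = ½ma²t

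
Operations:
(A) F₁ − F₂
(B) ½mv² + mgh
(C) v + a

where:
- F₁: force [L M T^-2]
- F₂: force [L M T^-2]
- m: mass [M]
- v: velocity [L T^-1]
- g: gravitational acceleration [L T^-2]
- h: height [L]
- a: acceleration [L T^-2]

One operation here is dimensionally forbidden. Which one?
(C) v + a

(A) F₁ − F₂: F₁ [L M T^-2] and F₂ [L M T^-2] — same dimensions ✓
(B) ½mv² + mgh: ½mv² [L^2 M T^-2] and mgh [L^2 M T^-2] — same dimensions ✓
(C) v + a: v [L T^-1] and a [L T^-2] — different dimensions cannot be added/subtracted ✗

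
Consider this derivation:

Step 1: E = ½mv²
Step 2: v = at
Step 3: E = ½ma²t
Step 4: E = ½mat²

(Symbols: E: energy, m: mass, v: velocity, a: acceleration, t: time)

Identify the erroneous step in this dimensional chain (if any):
Step 3

Step 1: E = ½mv² → LHS [L^2 M T^-2], RHS [L^2 M T^-2] ✓
Step 2: v = at → LHS [L T^-1], RHS [L T^-1] ✓
Step 3: E = ½ma²t → LHS [L^2 M T^-2], RHS [L^2 M T^-3] ✗

The first dimensional inconsistency appears in step 3: E = ½ma²t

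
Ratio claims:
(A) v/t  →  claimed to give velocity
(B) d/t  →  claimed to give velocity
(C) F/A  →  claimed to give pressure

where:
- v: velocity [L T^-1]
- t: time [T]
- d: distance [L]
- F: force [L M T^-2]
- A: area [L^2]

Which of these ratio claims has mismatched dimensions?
(A) v/t does not give velocity

(A) v/t: [L T^-2] ≠ velocity [L T^-1] ✗
(B) d/t: [L T^-1] = velocity [L T^-1] ✓
(C) F/A: [L^-1 M T^-2] = pressure [L^-1 M T^-2] ✓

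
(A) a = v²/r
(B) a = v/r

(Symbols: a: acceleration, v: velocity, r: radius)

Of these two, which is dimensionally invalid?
(B)

(A) a = v²/r: LHS [L T^-2], RHS [L T^-2] ✓
(B) a = v/r: LHS [L T^-2], RHS [T^-1] ✗

Expression (B) a = v/r is dimensionally incorrect.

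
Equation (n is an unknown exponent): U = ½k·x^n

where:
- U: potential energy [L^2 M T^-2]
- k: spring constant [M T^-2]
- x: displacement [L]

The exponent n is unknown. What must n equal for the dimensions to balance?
n = 2

U has dimensions [L^2 M T^-2]; x has dimensions [L].
The rest of the RHS has dimensions [M T^-2], so x^n must supply [L^2].
With n = 2: ½k·x^2 has dimensions [L^2 M T^-2], matching the LHS ✓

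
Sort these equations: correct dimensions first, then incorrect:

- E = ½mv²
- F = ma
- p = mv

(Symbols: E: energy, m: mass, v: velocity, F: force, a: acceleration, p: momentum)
Dimensionally correct: E = ½mv², F = ma, p = mv
Dimensionally incorrect: none
Ordered (correct first, then incorrect): E = ½mv², F = ma, p = mv

- E = ½mv²: LHS [L^2 M T^-2], RHS [L^2 M T^-2] → correct ✓
- F = ma: LHS [L M T^-2], RHS [L M T^-2] → correct ✓
- p = mv: LHS [L M T^-1], RHS [L M T^-1] → correct ✓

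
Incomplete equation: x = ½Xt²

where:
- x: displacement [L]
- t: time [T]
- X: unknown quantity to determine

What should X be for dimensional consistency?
X = a (acceleration), dimensions [L T^-2]

x has dimensions [L]; the rest of the RHS (½ t²) has dimensions [T^2].
So X must have dimensions [L T^-2] — X = a (acceleration).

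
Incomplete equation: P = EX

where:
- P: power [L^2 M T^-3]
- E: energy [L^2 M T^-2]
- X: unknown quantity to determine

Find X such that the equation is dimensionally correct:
X = f (inverse time / frequency (1/t)), dimensions [T^-1]

P has dimensions [L^2 M T^-3]; the rest of the RHS (E) has dimensions [L^2 M T^-2].
So X must have dimensions [T^-1] — X = f (inverse time / frequency (1/t)).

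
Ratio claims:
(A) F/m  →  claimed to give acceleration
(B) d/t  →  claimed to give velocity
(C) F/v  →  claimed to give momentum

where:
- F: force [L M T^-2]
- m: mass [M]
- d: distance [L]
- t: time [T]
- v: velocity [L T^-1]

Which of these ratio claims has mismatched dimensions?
(C) F/v does not give momentum

(A) F/m: [L T^-2] = acceleration [L T^-2] ✓
(B) d/t: [L T^-1] = velocity [L T^-1] ✓
(C) F/v: [M T^-1] ≠ momentum [L M T^-1] ✗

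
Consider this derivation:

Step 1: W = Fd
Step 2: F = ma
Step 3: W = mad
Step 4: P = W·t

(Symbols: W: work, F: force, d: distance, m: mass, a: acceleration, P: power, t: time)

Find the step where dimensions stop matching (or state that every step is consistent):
Step 4

Step 1: W = Fd → LHS [L^2 M T^-2], RHS [L^2 M T^-2] ✓
Step 2: F = ma → LHS [L M T^-2], RHS [L M T^-2] ✓
Step 3: W = mad → LHS [L^2 M T^-2], RHS [L^2 M T^-2] ✓
Step 4: P = W·t → LHS [L^2 M T^-3], RHS [L^2 M T^-1] ✗

The first dimensional inconsistency appears in step 4: P = W·t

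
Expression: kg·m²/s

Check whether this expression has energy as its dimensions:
No

The expression kg·m²/s has dimensions [L^2 M T^-1], but energy has dimensions [L^2 M T^-2].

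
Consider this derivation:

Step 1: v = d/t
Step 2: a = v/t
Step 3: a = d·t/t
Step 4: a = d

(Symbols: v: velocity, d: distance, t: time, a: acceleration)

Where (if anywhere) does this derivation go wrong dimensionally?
Step 3

Step 1: v = d/t → LHS [L T^-1], RHS [L T^-1] ✓
Step 2: a = v/t → LHS [L T^-2], RHS [L T^-2] ✓
Step 3: a = d·t/t → LHS [L T^-2], RHS [L] ✗

The first dimensional inconsistency appears in step 3: a = d·t/t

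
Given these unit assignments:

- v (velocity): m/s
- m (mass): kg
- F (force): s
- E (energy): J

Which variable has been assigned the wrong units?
F

The variable F (force) should have units N, not s.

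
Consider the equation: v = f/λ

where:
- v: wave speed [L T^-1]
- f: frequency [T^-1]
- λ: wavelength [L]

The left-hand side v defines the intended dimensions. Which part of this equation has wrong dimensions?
The right-hand side term f/λ

v has dimensions [L T^-1], but f/λ has dimensions [L^-1 T^-1], so the term f/λ is dimensionally wrong for v.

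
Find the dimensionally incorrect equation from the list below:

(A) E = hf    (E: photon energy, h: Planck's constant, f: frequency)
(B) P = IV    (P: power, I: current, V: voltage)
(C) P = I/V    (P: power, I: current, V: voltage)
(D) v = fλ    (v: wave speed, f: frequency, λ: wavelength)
(C) P = I/V

The equation (C) P = I/V is dimensionally incorrect.

LHS (P): [L^2 M T^-3]
RHS (I/V): [I^2 L^-2 M^-1 T^3] ✗

The dimensions do not match. The other three equations balance.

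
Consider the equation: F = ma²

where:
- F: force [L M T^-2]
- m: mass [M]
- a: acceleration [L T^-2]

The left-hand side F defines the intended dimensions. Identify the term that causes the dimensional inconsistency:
The right-hand side term ma²

F has dimensions [L M T^-2], but ma² has dimensions [L^2 M T^-4], so the term ma² is dimensionally wrong for F.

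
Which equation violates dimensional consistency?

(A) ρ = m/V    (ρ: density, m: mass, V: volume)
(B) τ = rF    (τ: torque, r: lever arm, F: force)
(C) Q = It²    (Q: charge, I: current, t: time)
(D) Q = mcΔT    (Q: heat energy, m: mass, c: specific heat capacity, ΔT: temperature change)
(C) Q = It²

The equation (C) Q = It² is dimensionally incorrect.

LHS (Q): [I T]
RHS (It²): [I T^2] ✗

The dimensions do not match. The other three equations balance.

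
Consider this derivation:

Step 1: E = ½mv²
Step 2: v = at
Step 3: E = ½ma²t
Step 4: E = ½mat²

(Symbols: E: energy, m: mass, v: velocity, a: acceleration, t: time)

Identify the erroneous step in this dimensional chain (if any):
Step 3

Step 1: E = ½mv² → LHS [L^2 M T^-2], RHS [L^2 M T^-2] ✓
Step 2: v = at → LHS [L T^-1], RHS [L T^-1] ✓
Step 3: E = ½ma²t → LHS [L^2 M T^-2], RHS [L^2 M T^-3] ✗

The first dimensional inconsistency appears in step 3: E = ½ma²t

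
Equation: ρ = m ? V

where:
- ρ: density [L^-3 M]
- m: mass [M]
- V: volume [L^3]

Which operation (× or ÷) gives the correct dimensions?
division (÷): ρ = m ÷ V

ρ [L^-3 M]; m [M]; V [L^3].
m × V → [L^3 M] ✗
m ÷ V → [L^-3 M] ✓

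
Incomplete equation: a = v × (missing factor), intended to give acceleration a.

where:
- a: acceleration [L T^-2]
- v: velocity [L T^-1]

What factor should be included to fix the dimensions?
1/t (inverse time), dimensions [T^-1]

a has dimensions [L T^-2] and v has dimensions [L T^-1].
The missing factor must have dimensions [L T^-2] / [L T^-1] = [T^-1], i.e. inverse time (1/t).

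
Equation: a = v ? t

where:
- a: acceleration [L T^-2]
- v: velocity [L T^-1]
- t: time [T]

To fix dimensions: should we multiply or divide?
division (÷): a = v ÷ t

a [L T^-2]; v [L T^-1]; t [T].
v × t → [L] ✗
v ÷ t → [L T^-2] ✓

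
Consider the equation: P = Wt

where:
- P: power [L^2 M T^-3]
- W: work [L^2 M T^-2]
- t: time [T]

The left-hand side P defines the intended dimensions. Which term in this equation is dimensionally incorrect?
The right-hand side term Wt

P has dimensions [L^2 M T^-3], but Wt has dimensions [L^2 M T^-1], so the term Wt is dimensionally wrong for P.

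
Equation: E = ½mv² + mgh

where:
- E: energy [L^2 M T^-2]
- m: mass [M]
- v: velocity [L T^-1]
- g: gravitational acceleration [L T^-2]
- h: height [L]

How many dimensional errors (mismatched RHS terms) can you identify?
0

LHS E: [L^2 M T^-2]
- ½mv²: [L^2 M T^-2] ✓
- mgh: [L^2 M T^-2] ✓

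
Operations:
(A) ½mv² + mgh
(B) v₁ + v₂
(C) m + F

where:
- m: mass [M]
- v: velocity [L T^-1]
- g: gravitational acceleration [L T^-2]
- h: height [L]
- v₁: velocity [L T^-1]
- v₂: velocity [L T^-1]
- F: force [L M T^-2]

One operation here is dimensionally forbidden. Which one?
(C) m + F

(A) ½mv² + mgh: ½mv² [L^2 M T^-2] and mgh [L^2 M T^-2] — same dimensions ✓
(B) v₁ + v₂: v₁ [L T^-1] and v₂ [L T^-1] — same dimensions ✓
(C) m + F: m [M] and F [L M T^-2] — different dimensions cannot be added/subtracted ✗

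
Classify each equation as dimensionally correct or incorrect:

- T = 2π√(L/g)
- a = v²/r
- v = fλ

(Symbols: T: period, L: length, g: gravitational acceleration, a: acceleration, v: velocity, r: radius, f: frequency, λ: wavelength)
Dimensionally correct: T = 2π√(L/g), a = v²/r, v = fλ
Dimensionally incorrect: none
Ordered (correct first, then incorrect): T = 2π√(L/g), a = v²/r, v = fλ

- T = 2π√(L/g): LHS [T], RHS [T] → correct ✓
- a = v²/r: LHS [L T^-2], RHS [L T^-2] → correct ✓
- v = fλ: LHS [L T^-1], RHS [L T^-1] → correct ✓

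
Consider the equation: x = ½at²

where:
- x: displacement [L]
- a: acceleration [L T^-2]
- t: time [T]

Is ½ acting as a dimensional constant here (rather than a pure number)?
No

x has dimensions [L] and at² already has dimensions [L], so the equation balances without ½ contributing any dimensions. ½ is a pure (dimensionless) number; changing or removing it would not affect dimensional consistency.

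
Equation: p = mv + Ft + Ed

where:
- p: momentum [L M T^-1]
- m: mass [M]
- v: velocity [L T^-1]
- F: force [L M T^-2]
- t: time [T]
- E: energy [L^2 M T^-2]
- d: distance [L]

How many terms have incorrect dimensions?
1

LHS p: [L M T^-1]
- mv: [L M T^-1] ✓
- Ft: [L M T^-1] ✓
- Ed: [L^3 M T^-2] ✗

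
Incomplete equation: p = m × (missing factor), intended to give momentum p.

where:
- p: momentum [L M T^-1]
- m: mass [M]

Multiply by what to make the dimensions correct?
v (velocity), dimensions [L T^-1]

p has dimensions [L M T^-1] and m has dimensions [M].
The missing factor must have dimensions [L M T^-1] / [M] = [L T^-1], i.e. velocity (v).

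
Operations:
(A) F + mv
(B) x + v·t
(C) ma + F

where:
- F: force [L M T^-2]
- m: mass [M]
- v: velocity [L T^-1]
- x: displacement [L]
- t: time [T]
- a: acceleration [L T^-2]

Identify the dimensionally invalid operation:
(A) F + mv

(A) F + mv: F [L M T^-2] and mv [L M T^-1] — different dimensions cannot be added/subtracted ✗
(B) x + v·t: x [L] and v·t [L] — same dimensions ✓
(C) ma + F: ma [L M T^-2] and F [L M T^-2] — same dimensions ✓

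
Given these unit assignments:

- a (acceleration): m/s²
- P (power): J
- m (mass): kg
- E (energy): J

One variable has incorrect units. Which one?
P

The variable P (power) should have units W, not J.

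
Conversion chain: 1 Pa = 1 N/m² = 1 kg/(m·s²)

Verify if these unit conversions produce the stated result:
The chain is correct (no errors).

Correct: Pascal is Newton per square meter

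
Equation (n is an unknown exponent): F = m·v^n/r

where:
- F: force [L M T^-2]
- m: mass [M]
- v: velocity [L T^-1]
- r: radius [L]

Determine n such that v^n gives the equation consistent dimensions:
n = 2

F has dimensions [L M T^-2]; v has dimensions [L T^-1].
The rest of the RHS has dimensions [L^-1 M], so v^n must supply [L^2 T^-2].
With n = 2: m·v^2/r has dimensions [L M T^-2], matching the LHS ✓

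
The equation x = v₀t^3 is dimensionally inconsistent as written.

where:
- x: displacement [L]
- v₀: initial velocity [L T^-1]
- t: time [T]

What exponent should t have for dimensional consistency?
The exponent of t should be 1: x = v₀t

The LHS x has dimensions [L]; t has dimensions [T].
As written, the RHS v₀t^3 (exponent 3 on t) has dimensions [L T^2], which does not match.
With exponent 1, the RHS v₀t has dimensions [L], matching the LHS.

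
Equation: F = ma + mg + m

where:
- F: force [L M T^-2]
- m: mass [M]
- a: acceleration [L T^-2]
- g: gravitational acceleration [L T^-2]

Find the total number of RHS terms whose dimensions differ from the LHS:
1

LHS F: [L M T^-2]
- ma: [L M T^-2] ✓
- mg: [L M T^-2] ✓
- m: [M] ✗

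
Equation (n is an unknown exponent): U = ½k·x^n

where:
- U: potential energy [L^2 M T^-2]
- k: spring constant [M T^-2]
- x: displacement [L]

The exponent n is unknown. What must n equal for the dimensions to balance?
n = 2

U has dimensions [L^2 M T^-2]; x has dimensions [L].
The rest of the RHS has dimensions [M T^-2], so x^n must supply [L^2].
With n = 2: ½k·x^2 has dimensions [L^2 M T^-2], matching the LHS ✓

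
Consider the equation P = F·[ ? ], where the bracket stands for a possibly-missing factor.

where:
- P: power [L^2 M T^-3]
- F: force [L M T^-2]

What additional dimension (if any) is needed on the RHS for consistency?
[L T^-1] — velocity (e.g. v)

P has dimensions [L^2 M T^-3]; F has dimensions [L M T^-2].
The bracketed factor must supply [L^2 M T^-3] / [L M T^-2] = [L T^-1].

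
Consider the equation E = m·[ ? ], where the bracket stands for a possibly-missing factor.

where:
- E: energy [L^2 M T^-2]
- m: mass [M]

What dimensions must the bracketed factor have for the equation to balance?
[L^2 T^-2] — velocity squared (e.g. v²)

E has dimensions [L^2 M T^-2]; m has dimensions [M].
The bracketed factor must supply [L^2 M T^-2] / [M] = [L^2 T^-2].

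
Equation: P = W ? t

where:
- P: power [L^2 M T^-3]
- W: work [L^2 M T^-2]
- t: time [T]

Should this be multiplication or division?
division (÷): P = W ÷ t

P [L^2 M T^-3]; W [L^2 M T^-2]; t [T].
W × t → [L^2 M T^-1] ✗
W ÷ t → [L^2 M T^-3] ✓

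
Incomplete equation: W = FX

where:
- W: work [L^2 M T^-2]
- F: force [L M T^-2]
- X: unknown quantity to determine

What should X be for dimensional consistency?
X = d (distance), dimensions [L]

W has dimensions [L^2 M T^-2]; the rest of the RHS (F) has dimensions [L M T^-2].
So X must have dimensions [L] — X = d (distance).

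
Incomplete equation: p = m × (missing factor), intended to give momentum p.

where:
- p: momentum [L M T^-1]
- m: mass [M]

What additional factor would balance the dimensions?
v (velocity), dimensions [L T^-1]

p has dimensions [L M T^-1] and m has dimensions [M].
The missing factor must have dimensions [L M T^-1] / [M] = [L T^-1], i.e. velocity (v).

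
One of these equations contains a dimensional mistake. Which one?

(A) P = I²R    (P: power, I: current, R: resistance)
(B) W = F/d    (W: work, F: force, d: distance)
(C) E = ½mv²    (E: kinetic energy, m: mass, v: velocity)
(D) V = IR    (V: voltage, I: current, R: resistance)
(B) W = F/d

The equation (B) W = F/d is dimensionally incorrect.

LHS (W): [L^2 M T^-2]
RHS (F/d): [M T^-2] ✗

The dimensions do not match. The other three equations balance.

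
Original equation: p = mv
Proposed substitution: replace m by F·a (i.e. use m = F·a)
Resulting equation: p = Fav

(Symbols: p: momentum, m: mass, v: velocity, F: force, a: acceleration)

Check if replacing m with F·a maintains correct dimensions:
No

[m] = [M] and [F·a] = [L^2 M T^-4]. These differ, so the substitution replaces a quantity by one of different dimensions and the result p = Fav has LHS [L M T^-1] vs RHS [L^3 M T^-5] — inconsistent.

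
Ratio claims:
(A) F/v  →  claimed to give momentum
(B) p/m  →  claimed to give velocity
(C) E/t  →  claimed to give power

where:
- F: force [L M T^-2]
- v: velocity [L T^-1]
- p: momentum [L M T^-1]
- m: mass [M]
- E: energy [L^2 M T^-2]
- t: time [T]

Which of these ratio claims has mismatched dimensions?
(A) F/v does not give momentum

(A) F/v: [M T^-1] ≠ momentum [L M T^-1] ✗
(B) p/m: [L T^-1] = velocity [L T^-1] ✓
(C) E/t: [L^2 M T^-3] = power [L^2 M T^-3] ✓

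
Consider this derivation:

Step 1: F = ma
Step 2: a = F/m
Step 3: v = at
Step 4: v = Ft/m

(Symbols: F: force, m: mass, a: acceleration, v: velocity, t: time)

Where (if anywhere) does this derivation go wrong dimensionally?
No step introduces an error — all steps are dimensionally consistent.

Step 1: F = ma → LHS [L M T^-2], RHS [L M T^-2] ✓
Step 2: a = F/m → LHS [L T^-2], RHS [L T^-2] ✓
Step 3: v = at → LHS [L T^-1], RHS [L T^-1] ✓
Step 4: v = Ft/m → LHS [L T^-1], RHS [L T^-1] ✓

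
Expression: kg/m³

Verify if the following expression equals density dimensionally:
Yes

The expression kg/m³ has dimensions [L^-3 M], which is exactly density [L^-3 M].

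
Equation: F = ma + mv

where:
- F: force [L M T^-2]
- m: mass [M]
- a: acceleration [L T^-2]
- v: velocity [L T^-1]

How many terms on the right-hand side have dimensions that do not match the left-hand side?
1

LHS F: [L M T^-2]
- ma: [L M T^-2] ✓
- mv: [L M T^-1] ✗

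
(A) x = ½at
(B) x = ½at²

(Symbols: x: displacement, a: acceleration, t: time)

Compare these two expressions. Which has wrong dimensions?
(A)

(A) x = ½at: LHS [L], RHS [L T^-1] ✗
(B) x = ½at²: LHS [L], RHS [L] ✓

Expression (A) x = ½at is dimensionally incorrect.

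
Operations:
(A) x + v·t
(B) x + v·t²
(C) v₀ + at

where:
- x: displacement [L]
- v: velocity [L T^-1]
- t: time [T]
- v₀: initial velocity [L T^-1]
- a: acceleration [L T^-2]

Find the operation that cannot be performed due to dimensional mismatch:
(B) x + v·t²

(A) x + v·t: x [L] and v·t [L] — same dimensions ✓
(B) x + v·t²: x [L] and v·t² [L T] — different dimensions cannot be added/subtracted ✗
(C) v₀ + at: v₀ [L T^-1] and at [L T^-1] — same dimensions ✓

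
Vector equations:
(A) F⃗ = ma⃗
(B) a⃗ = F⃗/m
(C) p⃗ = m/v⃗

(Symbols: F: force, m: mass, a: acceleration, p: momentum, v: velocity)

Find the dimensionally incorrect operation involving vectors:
(C) p⃗ = m/v⃗

(A) F⃗ = ma⃗: LHS [L M T^-2], RHS [L M T^-2] ✓ — Force and acceleration are vectors, mass is a scalar
(B) a⃗ = F⃗/m: LHS [L T^-2], RHS [L T^-2] ✓ — force (vector) divided by mass (scalar)
(C) p⃗ = m/v⃗: LHS [L M T^-1], RHS [L^-1 M T] ✗ — momentum is mass times velocity; should be mv⃗ (and division by a vector is undefined)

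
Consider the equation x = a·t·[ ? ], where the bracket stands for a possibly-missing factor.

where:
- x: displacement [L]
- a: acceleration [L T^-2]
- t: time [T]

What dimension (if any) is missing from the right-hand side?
[T] — time (e.g. t)

x has dimensions [L]; a·t has dimensions [L T^-1].
The bracketed factor must supply [L] / [L T^-1] = [T].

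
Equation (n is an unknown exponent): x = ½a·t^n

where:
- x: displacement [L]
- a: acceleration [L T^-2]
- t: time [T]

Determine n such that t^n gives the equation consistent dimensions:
n = 2

x has dimensions [L]; t has dimensions [T].
The rest of the RHS has dimensions [L T^-2], so t^n must supply [T^2].
With n = 2: ½a·t^2 has dimensions [L], matching the LHS ✓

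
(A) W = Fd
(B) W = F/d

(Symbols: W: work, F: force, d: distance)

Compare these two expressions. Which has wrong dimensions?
(B)

(A) W = Fd: LHS [L^2 M T^-2], RHS [L^2 M T^-2] ✓
(B) W = F/d: LHS [L^2 M T^-2], RHS [M T^-2] ✗

Expression (B) W = F/d is dimensionally incorrect.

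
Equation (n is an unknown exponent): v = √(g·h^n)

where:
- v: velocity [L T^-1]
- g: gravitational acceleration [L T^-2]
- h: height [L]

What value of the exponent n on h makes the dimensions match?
n = 1

v has dimensions [L T^-1]; h has dimensions [L].
With n = 1: √(g·h^1) has dimensions [L T^-1], matching the LHS ✓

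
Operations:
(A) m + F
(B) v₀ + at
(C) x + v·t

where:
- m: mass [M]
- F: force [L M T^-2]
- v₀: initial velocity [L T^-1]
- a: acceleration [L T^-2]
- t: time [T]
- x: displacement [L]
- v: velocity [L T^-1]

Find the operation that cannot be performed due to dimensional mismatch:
(A) m + F

(A) m + F: m [M] and F [L M T^-2] — different dimensions cannot be added/subtracted ✗
(B) v₀ + at: v₀ [L T^-1] and at [L T^-1] — same dimensions ✓
(C) x + v·t: x [L] and v·t [L] — same dimensions ✓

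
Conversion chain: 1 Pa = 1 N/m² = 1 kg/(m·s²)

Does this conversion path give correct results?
The chain is correct (no errors).

Correct: Pascal is Newton per square meter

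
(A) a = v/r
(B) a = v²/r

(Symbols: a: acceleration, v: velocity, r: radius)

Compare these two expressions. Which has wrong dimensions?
(A)

(A) a = v/r: LHS [L T^-2], RHS [T^-1] ✗
(B) a = v²/r: LHS [L T^-2], RHS [L T^-2] ✓

Expression (A) a = v/r is dimensionally incorrect.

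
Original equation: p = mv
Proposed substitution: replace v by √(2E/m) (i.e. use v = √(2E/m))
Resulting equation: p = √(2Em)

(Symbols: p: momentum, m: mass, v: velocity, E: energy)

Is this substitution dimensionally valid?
Yes

[v] = [L T^-1] and [√(2E/m)] = [L T^-1]. These match, so the substitution replaces a quantity by one of the same dimensions and the result p = √(2Em) has LHS [L M T^-1] vs RHS [L M T^-1] — still consistent.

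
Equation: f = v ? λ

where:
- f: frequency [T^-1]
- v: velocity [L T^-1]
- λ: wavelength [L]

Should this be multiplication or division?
division (÷): f = v ÷ λ

f [T^-1]; v [L T^-1]; λ [L].
v × λ → [L^2 T^-1] ✗
v ÷ λ → [T^-1] ✓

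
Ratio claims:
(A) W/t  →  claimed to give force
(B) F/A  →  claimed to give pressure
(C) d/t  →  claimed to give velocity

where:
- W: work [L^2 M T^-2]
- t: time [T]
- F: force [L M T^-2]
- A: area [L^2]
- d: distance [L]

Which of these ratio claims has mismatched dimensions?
(A) W/t does not give force

(A) W/t: [L^2 M T^-3] ≠ force [L M T^-2] ✗
(B) F/A: [L^-1 M T^-2] = pressure [L^-1 M T^-2] ✓
(C) d/t: [L T^-1] = velocity [L T^-1] ✓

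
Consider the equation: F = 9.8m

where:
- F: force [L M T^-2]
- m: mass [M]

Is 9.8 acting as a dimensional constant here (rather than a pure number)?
Yes

F has dimensions [L M T^-2], while m alone has dimensions [M]. For the equation to balance, the factor 9.8 must carry dimensions [L T^-2] — it is a dimensional constant (a numerical value of a physical quantity with its units suppressed), not a pure number.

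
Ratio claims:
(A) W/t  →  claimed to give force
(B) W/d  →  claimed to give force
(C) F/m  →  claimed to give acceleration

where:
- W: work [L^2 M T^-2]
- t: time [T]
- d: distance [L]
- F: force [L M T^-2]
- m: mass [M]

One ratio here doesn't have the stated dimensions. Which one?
(A) W/t does not give force

(A) W/t: [L^2 M T^-3] ≠ force [L M T^-2] ✗
(B) W/d: [L M T^-2] = force [L M T^-2] ✓
(C) F/m: [L T^-2] = acceleration [L T^-2] ✓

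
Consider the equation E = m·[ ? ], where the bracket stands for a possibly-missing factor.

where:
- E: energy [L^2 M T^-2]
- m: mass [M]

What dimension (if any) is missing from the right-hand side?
[L^2 T^-2] — velocity squared (e.g. v²)

E has dimensions [L^2 M T^-2]; m has dimensions [M].
The bracketed factor must supply [L^2 M T^-2] / [M] = [L^2 T^-2].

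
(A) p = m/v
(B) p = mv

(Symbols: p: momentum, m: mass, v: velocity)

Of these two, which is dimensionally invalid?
(A)

(A) p = m/v: LHS [L M T^-1], RHS [L^-1 M T] ✗
(B) p = mv: LHS [L M T^-1], RHS [L M T^-1] ✓

Expression (A) p = m/v is dimensionally incorrect.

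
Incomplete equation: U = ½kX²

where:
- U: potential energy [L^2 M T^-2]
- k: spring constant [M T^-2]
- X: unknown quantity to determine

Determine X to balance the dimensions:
X = x (displacement), dimensions [L]

U has dimensions [L^2 M T^-2]; the rest of the RHS (½k) has dimensions [M T^-2].
So X² must have dimensions [L^2], i.e. X has dimensions [L] — X = x (displacement).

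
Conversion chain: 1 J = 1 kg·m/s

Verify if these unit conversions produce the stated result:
The chain is incorrect (it contains an error).

Incorrect: Joule is kg·m²/s², not kg·m/s (that is momentum)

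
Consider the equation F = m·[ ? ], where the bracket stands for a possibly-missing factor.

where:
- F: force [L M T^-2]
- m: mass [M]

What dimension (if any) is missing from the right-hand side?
[L T^-2] — acceleration (e.g. a)

F has dimensions [L M T^-2]; m has dimensions [M].
The bracketed factor must supply [L M T^-2] / [M] = [L T^-2].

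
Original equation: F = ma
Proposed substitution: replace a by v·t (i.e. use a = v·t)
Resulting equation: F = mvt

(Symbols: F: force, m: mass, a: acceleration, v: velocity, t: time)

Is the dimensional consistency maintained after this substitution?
No

[a] = [L T^-2] and [v·t] = [L]. These differ, so the substitution replaces a quantity by one of different dimensions and the result F = mvt has LHS [L M T^-2] vs RHS [L M] — inconsistent.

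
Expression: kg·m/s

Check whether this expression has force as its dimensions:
No

The expression kg·m/s has dimensions [L M T^-1], but force has dimensions [L M T^-2].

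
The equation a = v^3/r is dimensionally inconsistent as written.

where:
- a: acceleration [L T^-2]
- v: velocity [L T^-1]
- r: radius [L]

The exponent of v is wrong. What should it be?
The exponent of v should be 2: a = v^2/r

The LHS a has dimensions [L T^-2]; v has dimensions [L T^-1].
As written, the RHS v^3/r (exponent 3 on v) has dimensions [L^2 T^-3], which does not match.
With exponent 2, the RHS v^2/r has dimensions [L T^-2], matching the LHS.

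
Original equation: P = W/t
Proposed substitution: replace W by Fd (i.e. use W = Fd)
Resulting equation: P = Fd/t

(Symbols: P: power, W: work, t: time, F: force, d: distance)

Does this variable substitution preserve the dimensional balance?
Yes

[W] = [L^2 M T^-2] and [Fd] = [L^2 M T^-2]. These match, so the substitution replaces a quantity by one of the same dimensions and the result P = Fd/t has LHS [L^2 M T^-3] vs RHS [L^2 M T^-3] — still consistent.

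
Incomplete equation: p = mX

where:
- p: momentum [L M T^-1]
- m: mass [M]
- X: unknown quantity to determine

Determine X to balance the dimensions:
X = v (velocity), dimensions [L T^-1]

p has dimensions [L M T^-1]; the rest of the RHS (m) has dimensions [M].
So X must have dimensions [L T^-1] — X = v (velocity).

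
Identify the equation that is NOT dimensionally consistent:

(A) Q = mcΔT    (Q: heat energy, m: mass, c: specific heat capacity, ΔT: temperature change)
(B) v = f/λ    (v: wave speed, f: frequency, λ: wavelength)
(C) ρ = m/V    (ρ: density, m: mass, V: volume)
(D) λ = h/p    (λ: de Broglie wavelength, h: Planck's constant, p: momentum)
(B) v = f/λ

The equation (B) v = f/λ is dimensionally incorrect.

LHS (v): [L T^-1]
RHS (f/λ): [L^-1 T^-1] ✗

The dimensions do not match. The other three equations balance.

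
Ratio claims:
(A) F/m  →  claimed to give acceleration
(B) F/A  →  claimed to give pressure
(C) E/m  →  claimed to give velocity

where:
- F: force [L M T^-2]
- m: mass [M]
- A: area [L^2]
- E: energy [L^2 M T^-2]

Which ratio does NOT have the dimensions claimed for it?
(C) E/m does not give velocity

(A) F/m: [L T^-2] = acceleration [L T^-2] ✓
(B) F/A: [L^-1 M T^-2] = pressure [L^-1 M T^-2] ✓
(C) E/m: [L^2 T^-2] ≠ velocity [L T^-1] ✗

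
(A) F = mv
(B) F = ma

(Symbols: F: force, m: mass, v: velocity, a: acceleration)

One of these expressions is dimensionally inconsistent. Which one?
(A)

(A) F = mv: LHS [L M T^-2], RHS [L M T^-1] ✗
(B) F = ma: LHS [L M T^-2], RHS [L M T^-2] ✓

Expression (A) F = mv is dimensionally incorrect.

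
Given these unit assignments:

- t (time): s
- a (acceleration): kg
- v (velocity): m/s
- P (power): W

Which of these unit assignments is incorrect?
a

The variable a (acceleration) should have units m/s², not kg.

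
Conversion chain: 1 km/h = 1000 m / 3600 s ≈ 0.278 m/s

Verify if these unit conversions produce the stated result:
The chain is correct (no errors).

Correct: 1 km = 1000 m, 1 h = 3600 s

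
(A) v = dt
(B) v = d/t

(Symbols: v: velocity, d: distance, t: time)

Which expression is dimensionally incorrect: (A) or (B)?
(A)

(A) v = dt: LHS [L T^-1], RHS [L T] ✗
(B) v = d/t: LHS [L T^-1], RHS [L T^-1] ✓

Expression (A) v = dt is dimensionally incorrect.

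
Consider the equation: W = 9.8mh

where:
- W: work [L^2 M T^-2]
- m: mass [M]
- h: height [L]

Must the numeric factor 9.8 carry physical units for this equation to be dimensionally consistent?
Yes

W has dimensions [L^2 M T^-2], while mh alone has dimensions [L M]. For the equation to balance, the factor 9.8 must carry dimensions [L T^-2] — it is a dimensional constant (a numerical value of a physical quantity with its units suppressed), not a pure number.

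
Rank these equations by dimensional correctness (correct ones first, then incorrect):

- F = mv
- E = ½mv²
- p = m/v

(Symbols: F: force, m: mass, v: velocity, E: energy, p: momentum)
Dimensionally correct: E = ½mv²
Dimensionally incorrect: F = mv, p = m/v
Ordered (correct first, then incorrect): E = ½mv², F = mv, p = m/v

- F = mv: LHS [L M T^-2], RHS [L M T^-1] → incorrect ✗
- E = ½mv²: LHS [L^2 M T^-2], RHS [L^2 M T^-2] → correct ✓
- p = m/v: LHS [L M T^-1], RHS [L^-1 M T] → incorrect ✗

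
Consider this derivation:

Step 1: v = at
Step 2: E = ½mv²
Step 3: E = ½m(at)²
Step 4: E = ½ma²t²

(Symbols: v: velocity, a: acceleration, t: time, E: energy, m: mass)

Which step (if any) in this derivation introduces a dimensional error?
No step introduces an error — all steps are dimensionally consistent.

Step 1: v = at → LHS [L T^-1], RHS [L T^-1] ✓
Step 2: E = ½mv² → LHS [L^2 M T^-2], RHS [L^2 M T^-2] ✓
Step 3: E = ½m(at)² → LHS [L^2 M T^-2], RHS [L^2 M T^-2] ✓
Step 4: E = ½ma²t² → LHS [L^2 M T^-2], RHS [L^2 M T^-2] ✓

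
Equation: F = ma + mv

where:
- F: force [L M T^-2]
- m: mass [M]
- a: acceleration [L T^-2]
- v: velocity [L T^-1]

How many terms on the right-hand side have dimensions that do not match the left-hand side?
1

LHS F: [L M T^-2]
- ma: [L M T^-2] ✓
- mv: [L M T^-1] ✗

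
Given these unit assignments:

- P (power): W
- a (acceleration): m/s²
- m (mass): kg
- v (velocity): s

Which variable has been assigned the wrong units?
v

The variable v (velocity) should have units m/s, not s.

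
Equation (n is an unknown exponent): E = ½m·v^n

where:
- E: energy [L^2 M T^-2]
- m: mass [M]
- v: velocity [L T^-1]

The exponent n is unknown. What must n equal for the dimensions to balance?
n = 2

E has dimensions [L^2 M T^-2]; v has dimensions [L T^-1].
The rest of the RHS has dimensions [M], so v^n must supply [L^2 T^-2].
With n = 2: ½m·v^2 has dimensions [L^2 M T^-2], matching the LHS ✓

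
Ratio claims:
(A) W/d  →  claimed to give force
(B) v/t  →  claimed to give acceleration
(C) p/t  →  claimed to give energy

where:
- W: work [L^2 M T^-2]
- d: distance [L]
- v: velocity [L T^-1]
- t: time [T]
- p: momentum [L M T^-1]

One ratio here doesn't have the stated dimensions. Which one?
(C) p/t does not give energy

(A) W/d: [L M T^-2] = force [L M T^-2] ✓
(B) v/t: [L T^-2] = acceleration [L T^-2] ✓
(C) p/t: [L M T^-2] ≠ energy [L^2 M T^-2] ✗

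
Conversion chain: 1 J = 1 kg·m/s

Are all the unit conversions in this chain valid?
The chain is incorrect (it contains an error).

Incorrect: Joule is kg·m²/s², not kg·m/s (that is momentum)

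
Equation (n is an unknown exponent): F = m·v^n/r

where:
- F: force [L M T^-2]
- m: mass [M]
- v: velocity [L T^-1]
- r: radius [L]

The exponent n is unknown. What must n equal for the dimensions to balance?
n = 2

F has dimensions [L M T^-2]; v has dimensions [L T^-1].
The rest of the RHS has dimensions [L^-1 M], so v^n must supply [L^2 T^-2].
With n = 2: m·v^2/r has dimensions [L M T^-2], matching the LHS ✓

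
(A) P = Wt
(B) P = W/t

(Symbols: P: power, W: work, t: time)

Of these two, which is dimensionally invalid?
(A)

(A) P = Wt: LHS [L^2 M T^-3], RHS [L^2 M T^-1] ✗
(B) P = W/t: LHS [L^2 M T^-3], RHS [L^2 M T^-3] ✓

Expression (A) P = Wt is dimensionally incorrect.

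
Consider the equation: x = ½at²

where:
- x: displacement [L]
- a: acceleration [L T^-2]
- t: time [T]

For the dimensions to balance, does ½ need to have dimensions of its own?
No

x has dimensions [L] and at² already has dimensions [L], so the equation balances without ½ contributing any dimensions. ½ is a pure (dimensionless) number; changing or removing it would not affect dimensional consistency.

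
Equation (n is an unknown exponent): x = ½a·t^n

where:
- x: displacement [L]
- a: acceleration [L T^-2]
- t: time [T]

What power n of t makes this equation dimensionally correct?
n = 2

x has dimensions [L]; t has dimensions [T].
The rest of the RHS has dimensions [L T^-2], so t^n must supply [T^2].
With n = 2: ½a·t^2 has dimensions [L], matching the LHS ✓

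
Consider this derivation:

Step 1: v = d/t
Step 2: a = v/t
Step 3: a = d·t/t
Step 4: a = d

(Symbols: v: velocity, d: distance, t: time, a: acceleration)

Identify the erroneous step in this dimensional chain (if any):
Step 3

Step 1: v = d/t → LHS [L T^-1], RHS [L T^-1] ✓
Step 2: a = v/t → LHS [L T^-2], RHS [L T^-2] ✓
Step 3: a = d·t/t → LHS [L T^-2], RHS [L] ✗

The first dimensional inconsistency appears in step 3: a = d·t/t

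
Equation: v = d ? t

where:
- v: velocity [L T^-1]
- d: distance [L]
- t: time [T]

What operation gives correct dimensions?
division (÷): v = d ÷ t

v [L T^-1]; d [L]; t [T].
d × t → [L T] ✗
d ÷ t → [L T^-1] ✓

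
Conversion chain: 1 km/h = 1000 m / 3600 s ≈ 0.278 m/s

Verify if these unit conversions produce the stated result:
The chain is correct (no errors).

Correct: 1 km = 1000 m, 1 h = 3600 s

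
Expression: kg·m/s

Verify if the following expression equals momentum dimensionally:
Yes

The expression kg·m/s has dimensions [L M T^-1], which is exactly momentum [L M T^-1].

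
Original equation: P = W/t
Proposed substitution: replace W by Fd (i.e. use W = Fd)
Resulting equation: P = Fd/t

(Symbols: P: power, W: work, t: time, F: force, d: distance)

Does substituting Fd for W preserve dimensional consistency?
Yes

[W] = [L^2 M T^-2] and [Fd] = [L^2 M T^-2]. These match, so the substitution replaces a quantity by one of the same dimensions and the result P = Fd/t has LHS [L^2 M T^-3] vs RHS [L^2 M T^-3] — still consistent.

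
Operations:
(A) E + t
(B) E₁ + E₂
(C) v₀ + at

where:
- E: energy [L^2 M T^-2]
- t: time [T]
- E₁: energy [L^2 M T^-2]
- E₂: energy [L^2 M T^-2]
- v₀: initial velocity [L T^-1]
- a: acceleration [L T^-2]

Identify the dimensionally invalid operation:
(A) E + t

(A) E + t: E [L^2 M T^-2] and t [T] — different dimensions cannot be added/subtracted ✗
(B) E₁ + E₂: E₁ [L^2 M T^-2] and E₂ [L^2 M T^-2] — same dimensions ✓
(C) v₀ + at: v₀ [L T^-1] and at [L T^-1] — same dimensions ✓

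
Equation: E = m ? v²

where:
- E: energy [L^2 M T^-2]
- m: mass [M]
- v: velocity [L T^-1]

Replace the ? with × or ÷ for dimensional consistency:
multiplication (×): E = m × v²

E [L^2 M T^-2]; m [M]; v² [L^2 T^-2].
m × v² → [L^2 M T^-2] ✓
m ÷ v² → [L^-2 M T^2] ✗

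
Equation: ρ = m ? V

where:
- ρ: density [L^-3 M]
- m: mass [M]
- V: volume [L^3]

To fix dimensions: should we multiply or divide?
division (÷): ρ = m ÷ V

ρ [L^-3 M]; m [M]; V [L^3].
m × V → [L^3 M] ✗
m ÷ V → [L^-3 M] ✓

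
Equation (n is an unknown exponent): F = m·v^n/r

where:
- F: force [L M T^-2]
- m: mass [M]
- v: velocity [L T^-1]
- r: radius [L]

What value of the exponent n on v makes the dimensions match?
n = 2

F has dimensions [L M T^-2]; v has dimensions [L T^-1].
The rest of the RHS has dimensions [L^-1 M], so v^n must supply [L^2 T^-2].
With n = 2: m·v^2/r has dimensions [L M T^-2], matching the LHS ✓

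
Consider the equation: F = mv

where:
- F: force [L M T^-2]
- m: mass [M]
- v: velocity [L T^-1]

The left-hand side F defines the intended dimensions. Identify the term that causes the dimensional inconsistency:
The right-hand side term mv

F has dimensions [L M T^-2], but mv has dimensions [L M T^-1], so the term mv is dimensionally wrong for F.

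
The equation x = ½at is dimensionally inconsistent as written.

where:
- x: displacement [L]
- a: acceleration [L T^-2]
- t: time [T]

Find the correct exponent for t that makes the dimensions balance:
The exponent of t should be 2: x = ½at^2

The LHS x has dimensions [L]; t has dimensions [T].
As written, the RHS ½at (exponent 1 on t) has dimensions [L T^-1], which does not match.
With exponent 2, the RHS ½at^2 has dimensions [L], matching the LHS.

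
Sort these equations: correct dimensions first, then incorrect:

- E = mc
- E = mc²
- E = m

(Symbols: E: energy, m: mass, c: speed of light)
Dimensionally correct: E = mc²
Dimensionally incorrect: E = mc, E = m
Ordered (correct first, then incorrect): E = mc², E = mc, E = m

- E = mc: LHS [L^2 M T^-2], RHS [L M T^-1] → incorrect ✗
- E = mc²: LHS [L^2 M T^-2], RHS [L^2 M T^-2] → correct ✓
- E = m: LHS [L^2 M T^-2], RHS [M] → incorrect ✗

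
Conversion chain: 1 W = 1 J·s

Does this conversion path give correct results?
The chain is incorrect (it contains an error).

Incorrect: Watt is J/s, not J·s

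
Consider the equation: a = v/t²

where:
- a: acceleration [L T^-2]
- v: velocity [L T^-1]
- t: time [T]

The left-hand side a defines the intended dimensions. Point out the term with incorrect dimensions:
The right-hand side term v/t²

a has dimensions [L T^-2], but v/t² has dimensions [L T^-3], so the term v/t² is dimensionally wrong for a.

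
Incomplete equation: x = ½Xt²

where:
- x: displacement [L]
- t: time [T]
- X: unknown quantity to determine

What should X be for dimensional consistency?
X = a (acceleration), dimensions [L T^-2]

x has dimensions [L]; the rest of the RHS (½ t²) has dimensions [T^2].
So X must have dimensions [L T^-2] — X = a (acceleration).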